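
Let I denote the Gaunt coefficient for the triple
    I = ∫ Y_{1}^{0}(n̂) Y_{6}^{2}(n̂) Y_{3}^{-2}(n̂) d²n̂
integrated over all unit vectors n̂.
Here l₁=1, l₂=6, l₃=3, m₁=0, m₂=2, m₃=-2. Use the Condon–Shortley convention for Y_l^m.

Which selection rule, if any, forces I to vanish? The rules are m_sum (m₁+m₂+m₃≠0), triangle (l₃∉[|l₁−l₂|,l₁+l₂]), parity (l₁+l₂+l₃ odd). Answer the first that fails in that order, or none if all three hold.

triangle

azimuthal sum: 0 + 2 − 2 = 0  ✓
5 ≤ 3 ≤ 7 (triangle on l)  ✗
L = 1 + 6 + 3 = 10 (even)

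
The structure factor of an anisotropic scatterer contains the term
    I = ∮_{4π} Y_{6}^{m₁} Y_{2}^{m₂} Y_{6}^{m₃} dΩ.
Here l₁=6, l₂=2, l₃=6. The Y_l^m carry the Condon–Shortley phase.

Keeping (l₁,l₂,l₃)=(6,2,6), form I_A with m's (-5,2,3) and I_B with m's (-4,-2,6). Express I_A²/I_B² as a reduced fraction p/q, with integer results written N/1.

Same 6,2,6: normalisation and zero-m 3j drop out of the ratio.
A: Δ: 2! 10! 2! / 15! → 1/90090; sum: t=2:+1/1451520 = 1/1451520; 3j²(6 2 6; -5 2 3) = Δ·Π!·Σ² = 1/91  (sign -1)
B: Δ: 2! 10! 2! / 15! → 1/90090; sum: t=0:+1/14515200 = 1/14515200; 3j²(6 2 6; -4 -2 6) = Δ·Π!·Σ² = 2/455  (sign +1)
I_A²/I_B² = (1/91)/(2/455) = 5/2

5/2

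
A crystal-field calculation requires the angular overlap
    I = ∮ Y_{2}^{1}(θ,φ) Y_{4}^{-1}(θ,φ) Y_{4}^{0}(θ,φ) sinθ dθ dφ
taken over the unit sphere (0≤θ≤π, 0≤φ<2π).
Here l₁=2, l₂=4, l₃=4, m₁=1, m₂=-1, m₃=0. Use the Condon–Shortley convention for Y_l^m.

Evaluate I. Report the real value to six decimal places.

-0.044869

m-sum 0 ✓  L=10 even ✓  2≤4≤6 ✓
Π(2lᵢ+1) = 5×9×9 = 405
triangle coeff Δ(2,4,4) = 1/13860
Σ_t [0,2]: t=0:+1/192 t=1:−1/36 t=2:+1/192 = -5/288
(3j)²=20/693 [(2 4 4; 0 0 0)], sign=-1
Σ_t [0,1]: t=0:+1/72 t=1:−1/96 = 1/288
(3j)²=1/462 [(2 4 4; 1 -1 0)], sign=+1
⇒ 4πI² = 150/5929
I = (-1)√(150/5929/(4π)) = -0.04486937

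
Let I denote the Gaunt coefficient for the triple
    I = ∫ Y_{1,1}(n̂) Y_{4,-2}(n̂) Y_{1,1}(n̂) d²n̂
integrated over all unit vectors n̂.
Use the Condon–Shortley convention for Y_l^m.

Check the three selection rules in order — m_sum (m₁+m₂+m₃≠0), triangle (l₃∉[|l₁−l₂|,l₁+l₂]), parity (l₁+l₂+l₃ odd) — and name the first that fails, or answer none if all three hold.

azimuthal sum: 1 − 2 + 1 = 0  ✓
3 ≤ 1 ≤ 5 (triangle on l)  ✗
L = 1 + 4 + 1 = 6 (even)

triangle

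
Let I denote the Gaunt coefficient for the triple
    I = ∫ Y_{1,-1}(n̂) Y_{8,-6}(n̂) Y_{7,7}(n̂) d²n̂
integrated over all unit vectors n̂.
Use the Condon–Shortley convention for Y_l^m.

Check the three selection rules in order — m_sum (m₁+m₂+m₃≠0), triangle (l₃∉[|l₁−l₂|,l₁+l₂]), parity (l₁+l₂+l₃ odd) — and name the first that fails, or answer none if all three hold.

none

m₁+m₂+m₃ = -1 − 6 + 7 = 0  ✓
triangle: |1−8|=7 ≤ l₃=7 ≤ 1+8=9  ✓
parity: l₁+l₂+l₃ = 16 is even  ✓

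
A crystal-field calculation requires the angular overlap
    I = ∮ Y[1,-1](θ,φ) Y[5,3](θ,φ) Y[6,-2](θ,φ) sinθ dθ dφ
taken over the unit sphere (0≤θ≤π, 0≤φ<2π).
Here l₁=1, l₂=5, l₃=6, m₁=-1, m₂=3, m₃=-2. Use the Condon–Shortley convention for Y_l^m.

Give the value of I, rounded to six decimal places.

0.100084

Rules hold: Σm=0, L=12 even, 4≤6≤6.
N = 3·11·13 = 429
Δ = 0!·2!·10!/13! = 1/858
Racah Σ t=0..0: t=0:+1/14400 = 1/14400
⇒ 3j(1 5 6; 0 0 0)² = 6/143, sgn +1
Racah Σ t=0..0: t=0:+1/161280 = 1/161280
⇒ 3j(1 5 6; -1 3 -2)² = 1/143, sgn +1
4πI² = N·(3j₀)²·(3jₘ)² = 18/143
I = +1·√(0.125874/4π) = 0.10008369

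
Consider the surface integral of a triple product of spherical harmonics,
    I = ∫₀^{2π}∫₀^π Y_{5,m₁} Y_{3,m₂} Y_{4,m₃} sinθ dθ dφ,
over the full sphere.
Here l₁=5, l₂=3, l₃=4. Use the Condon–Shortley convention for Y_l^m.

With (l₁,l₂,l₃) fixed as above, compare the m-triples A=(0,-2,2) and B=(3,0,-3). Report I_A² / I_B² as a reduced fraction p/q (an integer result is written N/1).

400/147

Same 5,3,4: normalisation and zero-m 3j drop out of the ratio.
A: Δ: 4! 6! 2! / 13! → 1/180180; sum: t=0:+1/2880 t=1:−1/576 = -1/720; 3j²(5 3 4; 0 -2 2) = Δ·Π!·Σ² = 80/3003  (sign -1)
B: Δ: 4! 6! 2! / 13! → 1/180180; sum: t=1:−1/1440 t=2:+1/2880 = -1/2880; 3j²(5 3 4; 3 0 -3) = Δ·Π!·Σ² = 7/715  (sign +1)
I_A²/I_B² = (80/3003)/(7/715) = 400/147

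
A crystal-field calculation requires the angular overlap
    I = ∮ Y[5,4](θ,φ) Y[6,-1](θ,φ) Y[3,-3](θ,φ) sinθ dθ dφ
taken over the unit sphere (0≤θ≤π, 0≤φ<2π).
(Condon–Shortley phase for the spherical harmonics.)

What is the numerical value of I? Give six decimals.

Rules hold: Σm=0, L=14 even, 1≤3≤11.
N = 11·13·7 = 1001
Δ = 8!·2!·4!/15! = 1/675675
Racah Σ t=3..5: t=3:−1/8640 t=4:+1/2304 t=5:−1/8640 = 7/34560
⇒ 3j(5 6 3; 0 0 0)² = 7/429, sgn -1
Racah Σ t=1..1: t=1:−1/241920 = -1/241920
⇒ 3j(5 6 3; 4 -1 -3)² = 4/1001, sgn -1
4πI² = N·(3j₀)²·(3jₘ)² = 28/429
I = +1·√(0.0652681/4π) = 0.07206849

0.072068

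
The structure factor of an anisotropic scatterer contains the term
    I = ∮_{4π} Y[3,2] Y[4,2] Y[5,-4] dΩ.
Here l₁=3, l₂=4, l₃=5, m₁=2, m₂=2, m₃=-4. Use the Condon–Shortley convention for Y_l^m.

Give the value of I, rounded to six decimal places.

0.143343

m-sum 0 ✓  L=12 even ✓  1≤5≤7 ✓
Π(2lᵢ+1) = 7×9×11 = 693
triangle coeff Δ(3,4,5) = 1/180180
Σ_t [0,2]: t=0:+1/576 t=1:−1/144 t=2:+1/576 = -1/288
(3j)²=20/1001 [(3 4 5; 0 0 0)], sign=+1
Σ_t [0,1]: t=0:+1/8640 t=1:−1/2880 = -1/4320
(3j)²=8/429 [(3 4 5; 2 2 -4)], sign=+1
⇒ 4πI² = 480/1859
I = (+1)√(480/1859/(4π)) = 0.14334284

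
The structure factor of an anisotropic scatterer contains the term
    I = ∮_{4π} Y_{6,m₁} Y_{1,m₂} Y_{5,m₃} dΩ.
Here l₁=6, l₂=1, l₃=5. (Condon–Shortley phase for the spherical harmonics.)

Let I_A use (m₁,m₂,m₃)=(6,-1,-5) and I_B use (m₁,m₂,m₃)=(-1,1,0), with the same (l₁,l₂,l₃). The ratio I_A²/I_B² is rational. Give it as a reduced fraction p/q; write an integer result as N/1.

l's match ⇒ only the (l;m) 3-j factors differ between A and B.
A: triangle coeff Δ(6,1,5) = 1/858; Σ_t [0,0]: t=0:+1/7257600 = 1/7257600; (3j)²=1/13 [(6 1 5; 6 -1 -5)], sign=+1
B: triangle coeff Δ(6,1,5) = 1/858; Σ_t [2,2]: t=2:+1/28800 = 1/28800; (3j)²=7/286 [(6 1 5; -1 1 0)], sign=-1
I_A²/I_B² = (1/13)/(7/286) = 22/7

22/7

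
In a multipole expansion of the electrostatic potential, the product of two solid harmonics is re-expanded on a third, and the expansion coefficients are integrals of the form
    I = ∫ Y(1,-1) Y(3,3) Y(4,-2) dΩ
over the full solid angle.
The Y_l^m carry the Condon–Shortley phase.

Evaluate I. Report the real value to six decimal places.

0.061558

m-sum 0 ✓  L=8 even ✓  2≤4≤4 ✓
Π(2lᵢ+1) = 3×7×9 = 189
triangle coeff Δ(1,3,4) = 1/252
Σ_t [0,0]: t=0:+1/36 = 1/36
(3j)²=4/63 [(1 3 4; 0 0 0)], sign=+1
Σ_t [0,0]: t=0:+1/1440 = 1/1440
(3j)²=1/252 [(1 3 4; -1 3 -2)], sign=+1
⇒ 4πI² = 1/21
I = (+1)√(1/21/(4π)) = 0.06155813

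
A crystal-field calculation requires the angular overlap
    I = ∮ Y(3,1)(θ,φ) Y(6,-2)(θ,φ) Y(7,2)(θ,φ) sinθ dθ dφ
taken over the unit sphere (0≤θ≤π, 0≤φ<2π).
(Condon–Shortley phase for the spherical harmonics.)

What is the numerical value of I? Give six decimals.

0.000000

1 − 2 + 2 = 1 ≠ 0: azimuthal integral kills it; I = 0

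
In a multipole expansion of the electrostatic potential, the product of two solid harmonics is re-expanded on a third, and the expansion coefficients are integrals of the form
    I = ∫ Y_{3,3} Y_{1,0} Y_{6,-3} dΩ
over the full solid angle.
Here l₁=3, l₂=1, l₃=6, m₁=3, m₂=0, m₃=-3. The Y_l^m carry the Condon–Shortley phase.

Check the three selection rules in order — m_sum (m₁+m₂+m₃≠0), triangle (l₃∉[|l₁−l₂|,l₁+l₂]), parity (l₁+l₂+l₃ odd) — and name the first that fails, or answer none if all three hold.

m₁+m₂+m₃ = 3 + 0 − 3 = 0  ✓
triangle: |3−1|=2 ≤ l₃=6 ≤ 3+1=4  ✗
parity: l₁+l₂+l₃ = 10 is even

triangle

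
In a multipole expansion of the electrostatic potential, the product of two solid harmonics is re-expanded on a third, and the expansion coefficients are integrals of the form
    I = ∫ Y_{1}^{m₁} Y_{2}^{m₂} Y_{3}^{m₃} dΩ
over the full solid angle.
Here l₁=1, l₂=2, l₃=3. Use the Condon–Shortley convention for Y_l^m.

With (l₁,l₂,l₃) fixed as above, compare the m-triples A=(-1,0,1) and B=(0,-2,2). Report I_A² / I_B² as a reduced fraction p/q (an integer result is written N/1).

Shared (l₁,l₂,l₃)=(1,2,3): N and (l;000)² cancel in I_A²/I_B².
A: Δ = 0!·2!·4!/7! = 1/105; Racah Σ t=0..0: t=0:+1/8 = 1/8; ⇒ 3j(1 2 3; -1 0 1)² = 2/35, sgn +1
B: Δ = 0!·2!·4!/7! = 1/105; Racah Σ t=0..0: t=0:+1/24 = 1/24; ⇒ 3j(1 2 3; 0 -2 2)² = 1/21, sgn -1
I_A²/I_B² = (2/35)/(1/21) = 6/5

6/5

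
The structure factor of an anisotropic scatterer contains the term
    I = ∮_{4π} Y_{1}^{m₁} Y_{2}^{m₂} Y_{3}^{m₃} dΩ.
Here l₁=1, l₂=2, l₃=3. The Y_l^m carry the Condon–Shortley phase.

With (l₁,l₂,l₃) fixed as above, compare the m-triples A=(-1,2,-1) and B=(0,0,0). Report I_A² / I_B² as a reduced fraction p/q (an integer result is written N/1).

1/9

Same 1,2,3: normalisation and zero-m 3j drop out of the ratio.
A: Δ: 0! 2! 4! / 7! → 1/105; sum: t=0:+1/48 = 1/48; 3j²(1 2 3; -1 2 -1) = Δ·Π!·Σ² = 1/105  (sign +1)
B: Δ: 0! 2! 4! / 7! → 1/105; sum: t=0:+1/4 = 1/4; 3j²(1 2 3; 0 0 0) = Δ·Π!·Σ² = 3/35  (sign -1)
I_A²/I_B² = (1/105)/(3/35) = 1/9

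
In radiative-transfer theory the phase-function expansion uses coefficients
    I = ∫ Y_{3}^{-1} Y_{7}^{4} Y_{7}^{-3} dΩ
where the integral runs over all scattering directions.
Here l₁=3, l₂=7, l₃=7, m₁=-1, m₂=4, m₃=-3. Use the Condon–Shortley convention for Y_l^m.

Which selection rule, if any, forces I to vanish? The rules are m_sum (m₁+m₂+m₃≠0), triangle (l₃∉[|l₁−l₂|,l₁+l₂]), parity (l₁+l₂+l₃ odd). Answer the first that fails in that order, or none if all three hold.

Σmᵢ = 0  ✓
l₃∈[|l₁−l₂|,l₁+l₂]=[4,10], have l₃=7  ✓
Σlᵢ = 17 ⇒ odd  ✗

parity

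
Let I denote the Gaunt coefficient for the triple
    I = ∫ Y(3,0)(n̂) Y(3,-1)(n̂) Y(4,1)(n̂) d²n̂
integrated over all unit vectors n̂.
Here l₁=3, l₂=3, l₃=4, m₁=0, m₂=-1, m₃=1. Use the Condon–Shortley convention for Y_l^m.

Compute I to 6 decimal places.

m-sum 0 ✓  L=10 even ✓  0≤4≤6 ✓
Π(2lᵢ+1) = 7×7×9 = 441
triangle coeff Δ(3,3,4) = 1/34650
Σ_t [0,2]: t=0:+1/72 t=1:−1/16 t=2:+1/72 = -5/144
(3j)²=2/77 [(3 3 4; 0 0 0)], sign=-1
Σ_t [0,2]: t=0:+1/48 t=1:−1/24 t=2:+1/288 = -5/288
(3j)²=5/462 [(3 3 4; 0 -1 1)], sign=+1
⇒ 4πI² = 15/121
I = (-1)√(15/121/(4π)) = -0.09932258

-0.099323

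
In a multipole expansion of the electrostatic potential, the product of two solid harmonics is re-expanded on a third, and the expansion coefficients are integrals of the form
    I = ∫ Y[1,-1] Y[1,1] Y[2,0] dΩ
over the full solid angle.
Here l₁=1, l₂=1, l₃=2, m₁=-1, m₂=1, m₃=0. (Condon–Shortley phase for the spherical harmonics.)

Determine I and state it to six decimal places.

m-sum 0 ✓  L=4 even ✓  0≤2≤2 ✓
Π(2lᵢ+1) = 3×3×5 = 45
triangle coeff Δ(1,1,2) = 1/30
Σ_t [0,0]: t=0:+1/1 = 1/1
(3j)²=2/15 [(1 1 2; 0 0 0)], sign=+1
Σ_t [0,0]: t=0:+1/4 = 1/4
(3j)²=1/30 [(1 1 2; -1 1 0)], sign=+1
⇒ 4πI² = 1/5
I = (+1)√(1/5/(4π)) = 0.12615663

0.126157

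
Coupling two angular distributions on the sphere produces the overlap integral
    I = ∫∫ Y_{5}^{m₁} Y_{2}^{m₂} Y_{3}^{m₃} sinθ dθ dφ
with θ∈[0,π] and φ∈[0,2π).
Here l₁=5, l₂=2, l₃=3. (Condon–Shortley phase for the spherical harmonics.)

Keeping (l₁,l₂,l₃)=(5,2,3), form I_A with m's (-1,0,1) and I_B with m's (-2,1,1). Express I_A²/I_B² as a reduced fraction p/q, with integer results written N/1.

Shared (l₁,l₂,l₃)=(5,2,3): N and (l;000)² cancel in I_A²/I_B².
A: Δ = 4!·6!·0!/11! = 1/2310; Racah Σ t=2..2: t=2:+1/192 = 1/192; ⇒ 3j(5 2 3; -1 0 1)² = 3/77, sgn +1
B: Δ = 4!·6!·0!/11! = 1/2310; Racah Σ t=3..3: t=3:−1/288 = -1/288; ⇒ 3j(5 2 3; -2 1 1)² = 1/22, sgn -1
I_A²/I_B² = (3/77)/(1/22) = 6/7

6/7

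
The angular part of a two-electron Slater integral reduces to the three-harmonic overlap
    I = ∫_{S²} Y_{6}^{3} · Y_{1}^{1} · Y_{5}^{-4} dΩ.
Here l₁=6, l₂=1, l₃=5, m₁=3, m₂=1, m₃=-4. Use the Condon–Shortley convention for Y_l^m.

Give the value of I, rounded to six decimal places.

-0.070770

Checks pass: Σm=0; 12 even; l₃=5∈[5,7].
(2·6+1)(2·1+1)(2·5+1) = 429
Δ: 2! 10! 0! / 13! → 1/858
sum: t=1:−1/14400 = -1/14400
3j²(6 1 5; 0 0 0) = Δ·Π!·Σ² = 6/143  (sign +1)
sum: t=2:+1/725760 = 1/725760
3j²(6 1 5; 3 1 -4) = Δ·Π!·Σ² = 1/286  (sign -1)
combine: 4πI² = 429·6/143·1/286 = 9/143
take √, sign -1: I = -0.07076985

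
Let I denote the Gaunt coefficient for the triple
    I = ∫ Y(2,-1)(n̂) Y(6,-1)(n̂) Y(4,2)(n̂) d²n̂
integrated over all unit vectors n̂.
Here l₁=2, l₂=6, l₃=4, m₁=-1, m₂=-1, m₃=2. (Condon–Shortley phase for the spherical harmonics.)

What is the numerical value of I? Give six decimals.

-0.133065

Rules hold: Σm=0, L=12 even, 4≤4≤8.
N = 5·13·9 = 585
Δ = 4!·0!·8!/13! = 1/6435
Racah Σ t=2..2: t=2:+1/2304 = 1/2304
⇒ 3j(2 6 4; 0 0 0)² = 5/143, sgn +1
Racah Σ t=3..3: t=3:−1/8640 = -1/8640
⇒ 3j(2 6 4; -1 -1 2)² = 14/1287, sgn -1
4πI² = N·(3j₀)²·(3jₘ)² = 350/1573
I = -1·√(0.222505/4π) = -0.13306527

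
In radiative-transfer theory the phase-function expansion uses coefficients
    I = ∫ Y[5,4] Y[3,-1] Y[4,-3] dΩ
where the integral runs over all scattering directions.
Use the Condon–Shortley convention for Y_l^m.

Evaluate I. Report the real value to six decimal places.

Checks pass: Σm=0; 12 even; l₃=4∈[2,8].
(2·5+1)(2·3+1)(2·4+1) = 693
Δ: 4! 6! 2! / 13! → 1/180180
sum: t=1:−1/576 t=2:+1/144 t=3:−1/576 = 1/288
3j²(5 3 4; 0 0 0) = Δ·Π!·Σ² = 20/1001  (sign +1)
sum: t=0:+1/5760 t=1:−1/4320 = -1/17280
3j²(5 3 4; 4 -1 -3) = Δ·Π!·Σ² = 7/4290  (sign +1)
combine: 4πI² = 693·20/1001·7/4290 = 42/1859
take √, sign +1: I = 0.04240138

0.042401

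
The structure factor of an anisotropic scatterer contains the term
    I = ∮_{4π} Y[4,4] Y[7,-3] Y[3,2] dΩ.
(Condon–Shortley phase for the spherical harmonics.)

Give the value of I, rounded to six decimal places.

0.000000

m-sum = 4 − 3 + 2 = 3 ≠ 0 ⇒ I = 0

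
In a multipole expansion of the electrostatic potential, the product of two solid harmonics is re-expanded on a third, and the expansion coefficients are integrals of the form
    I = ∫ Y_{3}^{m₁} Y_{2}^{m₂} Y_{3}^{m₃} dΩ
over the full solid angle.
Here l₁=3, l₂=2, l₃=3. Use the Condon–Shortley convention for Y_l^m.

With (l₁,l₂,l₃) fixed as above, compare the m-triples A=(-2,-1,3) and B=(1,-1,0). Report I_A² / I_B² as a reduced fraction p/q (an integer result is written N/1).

25/2

Same 3,2,3: normalisation and zero-m 3j drop out of the ratio.
A: Δ: 2! 4! 2! / 9! → 1/3780; sum: t=1:−1/48 = -1/48; 3j²(3 2 3; -2 -1 3) = Δ·Π!·Σ² = 5/84  (sign -1)
B: Δ: 2! 4! 2! / 9! → 1/3780; sum: t=0:+1/8 t=1:−1/12 = 1/24; 3j²(3 2 3; 1 -1 0) = Δ·Π!·Σ² = 1/210  (sign -1)
I_A²/I_B² = (5/84)/(1/210) = 25/2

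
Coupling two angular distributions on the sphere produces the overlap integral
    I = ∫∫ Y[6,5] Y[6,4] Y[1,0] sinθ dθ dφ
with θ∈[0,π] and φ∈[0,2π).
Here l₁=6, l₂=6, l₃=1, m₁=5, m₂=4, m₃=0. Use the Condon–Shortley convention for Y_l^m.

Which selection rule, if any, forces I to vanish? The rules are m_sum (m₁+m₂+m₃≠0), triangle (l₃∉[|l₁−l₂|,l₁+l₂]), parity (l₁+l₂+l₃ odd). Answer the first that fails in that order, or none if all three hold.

azimuthal sum: 5 + 4 + 0 = 9  ✗
0 ≤ 1 ≤ 12 (triangle on l)
L = 6 + 6 + 1 = 13 (odd)

m_sum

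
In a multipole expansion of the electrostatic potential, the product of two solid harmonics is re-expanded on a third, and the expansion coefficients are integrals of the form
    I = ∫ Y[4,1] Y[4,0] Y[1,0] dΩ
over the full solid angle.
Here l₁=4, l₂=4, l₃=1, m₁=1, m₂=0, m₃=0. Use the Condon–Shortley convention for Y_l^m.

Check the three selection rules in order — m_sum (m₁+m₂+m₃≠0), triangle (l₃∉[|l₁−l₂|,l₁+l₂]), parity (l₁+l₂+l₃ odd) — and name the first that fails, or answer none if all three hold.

m₁+m₂+m₃ = 1 + 0 + 0 = 1  ✗
triangle: |4−4|=0 ≤ l₃=1 ≤ 4+4=8
parity: l₁+l₂+l₃ = 9 is odd

m_sum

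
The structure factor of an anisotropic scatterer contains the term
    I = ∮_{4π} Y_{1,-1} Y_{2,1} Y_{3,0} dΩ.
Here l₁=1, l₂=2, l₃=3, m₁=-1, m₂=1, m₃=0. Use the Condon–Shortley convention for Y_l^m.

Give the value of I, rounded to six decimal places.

Rules hold: Σm=0, L=6 even, 1≤3≤3.
N = 3·5·7 = 105
Δ = 0!·2!·4!/7! = 1/105
Racah Σ t=0..0: t=0:+1/4 = 1/4
⇒ 3j(1 2 3; 0 0 0)² = 3/35, sgn -1
Racah Σ t=0..0: t=0:+1/12 = 1/12
⇒ 3j(1 2 3; -1 1 0)² = 1/35, sgn -1
4πI² = N·(3j₀)²·(3jₘ)² = 9/35
I = +1·√(0.257143/4π) = 0.14304817

0.143048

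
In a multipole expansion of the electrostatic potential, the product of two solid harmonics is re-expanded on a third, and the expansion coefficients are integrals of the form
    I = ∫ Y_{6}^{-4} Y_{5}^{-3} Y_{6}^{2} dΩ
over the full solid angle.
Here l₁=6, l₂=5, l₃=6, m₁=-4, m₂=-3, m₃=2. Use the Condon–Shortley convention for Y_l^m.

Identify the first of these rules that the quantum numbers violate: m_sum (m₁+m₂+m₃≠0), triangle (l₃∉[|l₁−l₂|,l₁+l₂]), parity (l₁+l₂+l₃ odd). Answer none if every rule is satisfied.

m₁+m₂+m₃ = -4 − 3 + 2 = -5  ✗
triangle: |6−5|=1 ≤ l₃=6 ≤ 6+5=11
parity: l₁+l₂+l₃ = 17 is odd

m_sum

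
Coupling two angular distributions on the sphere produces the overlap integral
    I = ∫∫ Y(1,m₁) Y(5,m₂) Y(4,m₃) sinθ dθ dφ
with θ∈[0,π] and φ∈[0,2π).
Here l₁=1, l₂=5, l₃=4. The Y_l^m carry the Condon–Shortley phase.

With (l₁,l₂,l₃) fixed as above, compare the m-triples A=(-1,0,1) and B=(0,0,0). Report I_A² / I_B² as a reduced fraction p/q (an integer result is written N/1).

l's match ⇒ only the (l;m) 3-j factors differ between A and B.
A: triangle coeff Δ(1,5,4) = 1/495; Σ_t [2,2]: t=2:+1/1440 = 1/1440; (3j)²=2/99 [(1 5 4; -1 0 1)], sign=-1
B: triangle coeff Δ(1,5,4) = 1/495; Σ_t [1,1]: t=1:−1/576 = -1/576; (3j)²=5/99 [(1 5 4; 0 0 0)], sign=-1
I_A²/I_B² = (2/99)/(5/99) = 2/5

2/5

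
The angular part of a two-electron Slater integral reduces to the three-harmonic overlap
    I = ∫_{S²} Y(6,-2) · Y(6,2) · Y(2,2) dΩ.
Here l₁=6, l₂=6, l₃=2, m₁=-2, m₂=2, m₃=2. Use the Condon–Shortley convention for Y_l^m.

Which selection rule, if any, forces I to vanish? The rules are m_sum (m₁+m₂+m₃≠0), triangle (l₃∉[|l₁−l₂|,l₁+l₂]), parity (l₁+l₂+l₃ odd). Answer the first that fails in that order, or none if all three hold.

Σmᵢ = 2  ✗
l₃∈[|l₁−l₂|,l₁+l₂]=[0,12], have l₃=2
Σlᵢ = 14 ⇒ even

m_sum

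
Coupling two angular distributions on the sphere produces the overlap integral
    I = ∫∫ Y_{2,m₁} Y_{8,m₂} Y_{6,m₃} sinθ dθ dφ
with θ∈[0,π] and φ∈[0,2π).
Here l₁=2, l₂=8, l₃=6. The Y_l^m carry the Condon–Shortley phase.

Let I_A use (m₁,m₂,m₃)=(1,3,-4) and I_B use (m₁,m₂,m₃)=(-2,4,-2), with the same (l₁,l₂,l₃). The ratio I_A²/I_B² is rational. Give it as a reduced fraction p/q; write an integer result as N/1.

2/9

Same 2,8,6: normalisation and zero-m 3j drop out of the ratio.
A: Δ: 4! 0! 12! / 17! → 1/30940; sum: t=1:−1/43545600 = -1/43545600; 3j²(2 8 6; 1 3 -4) = Δ·Π!·Σ² = 11/3094  (sign -1)
B: Δ: 4! 0! 12! / 17! → 1/30940; sum: t=4:+1/23224320 = 1/23224320; 3j²(2 8 6; -2 4 -2) = Δ·Π!·Σ² = 99/6188  (sign +1)
I_A²/I_B² = (11/3094)/(99/6188) = 2/9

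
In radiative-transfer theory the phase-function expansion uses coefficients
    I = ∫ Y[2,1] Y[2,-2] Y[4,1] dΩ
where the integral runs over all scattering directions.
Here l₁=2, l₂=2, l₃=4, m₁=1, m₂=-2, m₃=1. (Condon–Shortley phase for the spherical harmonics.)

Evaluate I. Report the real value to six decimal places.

m-sum 0 ✓  L=8 even ✓  0≤4≤4 ✓
Π(2lᵢ+1) = 5×5×9 = 225
triangle coeff Δ(2,2,4) = 1/630
Σ_t [0,0]: t=0:+1/16 = 1/16
(3j)²=2/35 [(2 2 4; 0 0 0)], sign=+1
Σ_t [0,0]: t=0:+1/144 = 1/144
(3j)²=1/126 [(2 2 4; 1 -2 1)], sign=-1
⇒ 4πI² = 5/49
I = (-1)√(5/49/(4π)) = -0.09011188

-0.090112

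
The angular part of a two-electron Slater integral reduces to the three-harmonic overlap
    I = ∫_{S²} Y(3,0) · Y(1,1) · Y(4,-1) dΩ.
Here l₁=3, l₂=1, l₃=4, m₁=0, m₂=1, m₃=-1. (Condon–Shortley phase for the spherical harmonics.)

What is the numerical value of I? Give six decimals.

Checks pass: Σm=0; 8 even; l₃=4∈[2,4].
(2·3+1)(2·1+1)(2·4+1) = 189
Δ: 0! 6! 2! / 9! → 1/252
sum: t=0:+1/36 = 1/36
3j²(3 1 4; 0 0 0) = Δ·Π!·Σ² = 4/63  (sign +1)
sum: t=0:+1/72 = 1/72
3j²(3 1 4; 0 1 -1) = Δ·Π!·Σ² = 5/126  (sign -1)
combine: 4πI² = 189·4/63·5/126 = 10/21
take √, sign -1: I = -0.19466390

-0.194664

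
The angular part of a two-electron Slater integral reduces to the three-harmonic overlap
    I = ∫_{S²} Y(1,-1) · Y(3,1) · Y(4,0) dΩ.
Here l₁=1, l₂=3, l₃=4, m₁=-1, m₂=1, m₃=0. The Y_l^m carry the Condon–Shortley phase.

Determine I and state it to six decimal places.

Checks pass: Σm=0; 8 even; l₃=4∈[2,4].
(2·1+1)(2·3+1)(2·4+1) = 189
Δ: 0! 2! 6! / 9! → 1/252
sum: t=0:+1/36 = 1/36
3j²(1 3 4; 0 0 0) = Δ·Π!·Σ² = 4/63  (sign +1)
sum: t=0:+1/96 = 1/96
3j²(1 3 4; -1 1 0) = Δ·Π!·Σ² = 1/42  (sign +1)
combine: 4πI² = 189·4/63·1/42 = 2/7
take √, sign +1: I = 0.15078601

0.150786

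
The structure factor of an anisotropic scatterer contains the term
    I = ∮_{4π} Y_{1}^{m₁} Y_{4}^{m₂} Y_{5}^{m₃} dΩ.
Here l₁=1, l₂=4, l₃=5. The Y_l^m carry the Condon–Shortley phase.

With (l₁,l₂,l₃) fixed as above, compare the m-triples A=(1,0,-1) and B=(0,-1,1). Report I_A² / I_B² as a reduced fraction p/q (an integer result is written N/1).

l's match ⇒ only the (l;m) 3-j factors differ between A and B.
A: triangle coeff Δ(1,4,5) = 1/495; Σ_t [0,0]: t=0:+1/1152 = 1/1152; (3j)²=1/33 [(1 4 5; 1 0 -1)], sign=+1
B: triangle coeff Δ(1,4,5) = 1/495; Σ_t [0,0]: t=0:+1/720 = 1/720; (3j)²=8/165 [(1 4 5; 0 -1 1)], sign=+1
I_A²/I_B² = (1/33)/(8/165) = 5/8

5/8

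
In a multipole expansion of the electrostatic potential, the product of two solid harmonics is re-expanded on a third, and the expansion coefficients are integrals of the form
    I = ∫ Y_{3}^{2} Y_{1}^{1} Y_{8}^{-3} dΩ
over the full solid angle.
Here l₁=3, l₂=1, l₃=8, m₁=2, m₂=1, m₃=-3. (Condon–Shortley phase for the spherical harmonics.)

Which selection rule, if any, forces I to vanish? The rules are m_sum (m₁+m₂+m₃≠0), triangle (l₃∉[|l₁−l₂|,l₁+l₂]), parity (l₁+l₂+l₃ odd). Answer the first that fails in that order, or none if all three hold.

triangle

azimuthal sum: 2 + 1 − 3 = 0  ✓
2 ≤ 8 ≤ 4 (triangle on l)  ✗
L = 3 + 1 + 8 = 12 (even)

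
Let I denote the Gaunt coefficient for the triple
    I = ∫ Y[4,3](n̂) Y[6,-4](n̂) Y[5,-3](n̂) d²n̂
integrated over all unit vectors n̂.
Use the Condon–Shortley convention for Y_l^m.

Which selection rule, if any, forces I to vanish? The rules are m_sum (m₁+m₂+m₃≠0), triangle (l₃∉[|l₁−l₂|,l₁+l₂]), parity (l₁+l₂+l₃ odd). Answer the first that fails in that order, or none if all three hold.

m_sum

azimuthal sum: 3 − 4 − 3 = -4  ✗
2 ≤ 5 ≤ 10 (triangle on l)
L = 4 + 6 + 5 = 15 (odd)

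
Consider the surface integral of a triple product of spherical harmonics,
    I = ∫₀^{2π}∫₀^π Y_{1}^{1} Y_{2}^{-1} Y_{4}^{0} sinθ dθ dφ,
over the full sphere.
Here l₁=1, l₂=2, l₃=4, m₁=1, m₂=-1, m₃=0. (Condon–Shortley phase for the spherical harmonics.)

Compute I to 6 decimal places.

l₃=4 ∉ [1,3] — triangle fails ⇒ I = 0

0.000000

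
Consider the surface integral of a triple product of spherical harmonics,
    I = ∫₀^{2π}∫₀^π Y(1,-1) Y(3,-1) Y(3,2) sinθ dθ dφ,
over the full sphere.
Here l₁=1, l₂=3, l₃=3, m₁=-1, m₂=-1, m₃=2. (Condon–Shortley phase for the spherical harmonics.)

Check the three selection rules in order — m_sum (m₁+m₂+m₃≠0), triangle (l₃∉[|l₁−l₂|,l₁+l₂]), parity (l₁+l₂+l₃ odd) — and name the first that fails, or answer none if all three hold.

m₁+m₂+m₃ = -1 − 1 + 2 = 0  ✓
triangle: |1−3|=2 ≤ l₃=3 ≤ 1+3=4  ✓
parity: l₁+l₂+l₃ = 7 is odd  ✗

parity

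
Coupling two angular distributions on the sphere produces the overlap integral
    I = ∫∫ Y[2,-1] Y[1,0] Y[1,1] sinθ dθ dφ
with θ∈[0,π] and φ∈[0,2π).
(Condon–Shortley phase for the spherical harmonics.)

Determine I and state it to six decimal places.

m-sum 0 ✓  L=4 even ✓  1≤1≤3 ✓
Π(2lᵢ+1) = 5×3×3 = 45
triangle coeff Δ(2,1,1) = 1/30
Σ_t [1,1]: t=1:−1/1 = -1/1
(3j)²=2/15 [(2 1 1; 0 0 0)], sign=+1
Σ_t [1,1]: t=1:−1/2 = -1/2
(3j)²=1/10 [(2 1 1; -1 0 1)], sign=-1
⇒ 4πI² = 3/5
I = (-1)√(3/5/(4π)) = -0.21850969

-0.218510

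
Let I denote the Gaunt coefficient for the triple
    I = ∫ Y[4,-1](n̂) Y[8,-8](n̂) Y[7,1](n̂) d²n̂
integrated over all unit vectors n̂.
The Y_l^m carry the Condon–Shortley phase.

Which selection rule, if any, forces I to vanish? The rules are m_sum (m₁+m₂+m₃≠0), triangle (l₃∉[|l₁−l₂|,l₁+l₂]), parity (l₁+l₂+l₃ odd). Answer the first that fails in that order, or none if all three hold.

azimuthal sum: -1 − 8 + 1 = -8  ✗
4 ≤ 7 ≤ 12 (triangle on l)
L = 4 + 8 + 7 = 19 (odd)

m_sum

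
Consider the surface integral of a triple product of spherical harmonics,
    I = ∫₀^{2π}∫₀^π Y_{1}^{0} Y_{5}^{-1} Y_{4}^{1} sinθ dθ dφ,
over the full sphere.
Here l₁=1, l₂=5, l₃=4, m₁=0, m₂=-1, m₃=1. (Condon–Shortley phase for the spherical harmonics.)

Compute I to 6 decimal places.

-0.240571

m-sum 0 ✓  L=10 even ✓  4≤4≤6 ✓
Π(2lᵢ+1) = 3×11×9 = 297
triangle coeff Δ(1,5,4) = 1/495
Σ_t [1,1]: t=1:−1/576 = -1/576
(3j)²=5/99 [(1 5 4; 0 0 0)], sign=-1
Σ_t [1,1]: t=1:−1/720 = -1/720
(3j)²=8/165 [(1 5 4; 0 -1 1)], sign=+1
⇒ 4πI² = 8/11
I = (-1)√(8/11/(4π)) = -0.24057125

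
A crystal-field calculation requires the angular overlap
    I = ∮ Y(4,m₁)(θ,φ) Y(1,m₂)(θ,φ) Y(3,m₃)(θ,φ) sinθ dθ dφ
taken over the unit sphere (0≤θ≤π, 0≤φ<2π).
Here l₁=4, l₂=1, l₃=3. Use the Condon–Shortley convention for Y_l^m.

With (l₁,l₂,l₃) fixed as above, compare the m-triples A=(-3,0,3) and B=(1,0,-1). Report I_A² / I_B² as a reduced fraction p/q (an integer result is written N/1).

Shared (l₁,l₂,l₃)=(4,1,3): N and (l;000)² cancel in I_A²/I_B².
A: Δ = 2!·6!·0!/9! = 1/252; Racah Σ t=1..1: t=1:−1/720 = -1/720; ⇒ 3j(4 1 3; -3 0 3)² = 1/36, sgn -1
B: Δ = 2!·6!·0!/9! = 1/252; Racah Σ t=1..1: t=1:−1/48 = -1/48; ⇒ 3j(4 1 3; 1 0 -1)² = 5/84, sgn -1
I_A²/I_B² = (1/36)/(5/84) = 7/15

7/15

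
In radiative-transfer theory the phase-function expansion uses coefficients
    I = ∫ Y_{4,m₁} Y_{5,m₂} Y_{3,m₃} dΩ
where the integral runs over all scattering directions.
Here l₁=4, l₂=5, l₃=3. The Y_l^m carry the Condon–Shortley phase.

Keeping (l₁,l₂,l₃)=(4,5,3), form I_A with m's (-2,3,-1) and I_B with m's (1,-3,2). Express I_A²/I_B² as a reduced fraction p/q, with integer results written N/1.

81/5

l's match ⇒ only the (l;m) 3-j factors differ between A and B.
A: triangle coeff Δ(4,5,3) = 1/180180; Σ_t [4,6]: t=4:+1/2304 t=5:−1/720 t=6:+1/5760 = -1/1280; (3j)²=27/1430 [(4 5 3; -2 3 -1)], sign=-1
B: triangle coeff Δ(4,5,3) = 1/180180; Σ_t [1,2]: t=1:−1/1440 t=2:+1/1152 = 1/5760; (3j)²=1/858 [(4 5 3; 1 -3 2)], sign=-1
I_A²/I_B² = (27/1430)/(1/858) = 81/5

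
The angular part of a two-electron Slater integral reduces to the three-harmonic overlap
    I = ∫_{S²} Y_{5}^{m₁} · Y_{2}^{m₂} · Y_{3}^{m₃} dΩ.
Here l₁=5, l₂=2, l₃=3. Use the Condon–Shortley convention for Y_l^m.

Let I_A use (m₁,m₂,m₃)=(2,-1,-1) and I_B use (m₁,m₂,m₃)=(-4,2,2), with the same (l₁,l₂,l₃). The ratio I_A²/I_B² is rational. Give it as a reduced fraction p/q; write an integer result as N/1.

5/6

Shared (l₁,l₂,l₃)=(5,2,3): N and (l;000)² cancel in I_A²/I_B².
A: Δ = 4!·6!·0!/11! = 1/2310; Racah Σ t=1..1: t=1:−1/288 = -1/288; ⇒ 3j(5 2 3; 2 -1 -1)² = 1/22, sgn -1
B: Δ = 4!·6!·0!/11! = 1/2310; Racah Σ t=4..4: t=4:+1/2880 = 1/2880; ⇒ 3j(5 2 3; -4 2 2)² = 3/55, sgn -1
I_A²/I_B² = (1/22)/(3/55) = 5/6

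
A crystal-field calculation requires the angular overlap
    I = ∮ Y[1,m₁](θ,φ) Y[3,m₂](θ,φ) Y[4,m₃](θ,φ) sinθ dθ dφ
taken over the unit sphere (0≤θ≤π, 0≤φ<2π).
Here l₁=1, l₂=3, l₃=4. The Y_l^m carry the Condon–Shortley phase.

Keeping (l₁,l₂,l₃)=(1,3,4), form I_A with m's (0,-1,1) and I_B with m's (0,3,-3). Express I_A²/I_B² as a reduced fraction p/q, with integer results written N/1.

Shared (l₁,l₂,l₃)=(1,3,4): N and (l;000)² cancel in I_A²/I_B².
A: Δ = 0!·2!·6!/9! = 1/252; Racah Σ t=0..0: t=0:+1/48 = 1/48; ⇒ 3j(1 3 4; 0 -1 1)² = 5/84, sgn -1
B: Δ = 0!·2!·6!/9! = 1/252; Racah Σ t=0..0: t=0:+1/720 = 1/720; ⇒ 3j(1 3 4; 0 3 -3)² = 1/36, sgn -1
I_A²/I_B² = (5/84)/(1/36) = 15/7

15/7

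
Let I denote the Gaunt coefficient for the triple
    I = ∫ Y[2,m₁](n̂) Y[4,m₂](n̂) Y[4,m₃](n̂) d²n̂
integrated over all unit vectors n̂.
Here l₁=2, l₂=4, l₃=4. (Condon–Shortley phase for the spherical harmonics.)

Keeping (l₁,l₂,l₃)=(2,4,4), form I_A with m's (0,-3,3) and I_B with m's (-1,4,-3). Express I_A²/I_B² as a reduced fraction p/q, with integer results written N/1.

1/12

Same 2,4,4: normalisation and zero-m 3j drop out of the ratio.
A: Δ: 2! 2! 6! / 11! → 1/13860; sum: t=0:+1/480 t=1:−1/720 = 1/1440; 3j²(2 4 4; 0 -3 3) = Δ·Π!·Σ² = 7/1980  (sign -1)
B: Δ: 2! 2! 6! / 11! → 1/13860; sum: t=2:+1/1440 = 1/1440; 3j²(2 4 4; -1 4 -3) = Δ·Π!·Σ² = 7/165  (sign -1)
I_A²/I_B² = (7/1980)/(7/165) = 1/12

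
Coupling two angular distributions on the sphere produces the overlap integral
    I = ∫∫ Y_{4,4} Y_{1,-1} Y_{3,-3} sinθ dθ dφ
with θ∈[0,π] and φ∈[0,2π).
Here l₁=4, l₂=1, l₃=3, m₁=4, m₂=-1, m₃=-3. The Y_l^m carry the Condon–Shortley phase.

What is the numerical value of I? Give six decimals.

0.325735

Checks pass: Σm=0; 8 even; l₃=3∈[3,5].
(2·4+1)(2·1+1)(2·3+1) = 189
Δ: 2! 6! 0! / 9! → 1/252
sum: t=1:−1/36 = -1/36
3j²(4 1 3; 0 0 0) = Δ·Π!·Σ² = 4/63  (sign +1)
sum: t=0:+1/1440 = 1/1440
3j²(4 1 3; 4 -1 -3) = Δ·Π!·Σ² = 1/9  (sign +1)
combine: 4πI² = 189·4/63·1/9 = 4/3
take √, sign +1: I = 0.32573501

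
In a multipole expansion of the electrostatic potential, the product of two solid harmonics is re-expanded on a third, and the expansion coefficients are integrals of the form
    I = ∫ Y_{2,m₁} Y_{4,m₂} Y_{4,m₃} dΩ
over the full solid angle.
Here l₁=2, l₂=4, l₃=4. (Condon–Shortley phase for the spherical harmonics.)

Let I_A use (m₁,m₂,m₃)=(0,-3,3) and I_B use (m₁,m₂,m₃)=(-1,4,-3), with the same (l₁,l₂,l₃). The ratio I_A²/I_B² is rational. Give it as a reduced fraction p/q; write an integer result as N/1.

1/12

l's match ⇒ only the (l;m) 3-j factors differ between A and B.
A: triangle coeff Δ(2,4,4) = 1/13860; Σ_t [0,1]: t=0:+1/480 t=1:−1/720 = 1/1440; (3j)²=7/1980 [(2 4 4; 0 -3 3)], sign=-1
B: triangle coeff Δ(2,4,4) = 1/13860; Σ_t [2,2]: t=2:+1/1440 = 1/1440; (3j)²=7/165 [(2 4 4; -1 4 -3)], sign=-1
I_A²/I_B² = (7/1980)/(7/165) = 1/12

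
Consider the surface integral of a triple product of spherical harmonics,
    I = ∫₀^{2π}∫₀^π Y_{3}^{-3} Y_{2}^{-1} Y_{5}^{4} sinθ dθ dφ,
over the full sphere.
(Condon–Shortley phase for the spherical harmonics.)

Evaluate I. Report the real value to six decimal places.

m-sum 0 ✓  L=10 even ✓  1≤5≤5 ✓
Π(2lᵢ+1) = 7×5×11 = 385
triangle coeff Δ(3,2,5) = 1/2310
Σ_t [0,0]: t=0:+1/144 = 1/144
(3j)²=10/231 [(3 2 5; 0 0 0)], sign=-1
Σ_t [0,0]: t=0:+1/4320 = 1/4320
(3j)²=2/55 [(3 2 5; -3 -1 4)], sign=-1
⇒ 4πI² = 20/33
I = (+1)√(20/33/(4π)) = 0.21961050

0.219610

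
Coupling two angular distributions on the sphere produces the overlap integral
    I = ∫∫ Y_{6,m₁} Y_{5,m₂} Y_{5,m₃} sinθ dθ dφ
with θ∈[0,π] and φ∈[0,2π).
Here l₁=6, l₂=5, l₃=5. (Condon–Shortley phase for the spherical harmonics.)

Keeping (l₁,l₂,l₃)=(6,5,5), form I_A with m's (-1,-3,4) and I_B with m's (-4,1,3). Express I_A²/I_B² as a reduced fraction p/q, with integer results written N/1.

Same 6,5,5: normalisation and zero-m 3j drop out of the ratio.
A: Δ: 6! 6! 4! / 17! → 1/28588560; sum: t=1:−1/518400 t=2:+1/138240 = 11/2073600; 3j²(6 5 5; -1 -3 4) = Δ·Π!·Σ² = 77/4420  (sign -1)
B: Δ: 6! 6! 4! / 17! → 1/28588560; sum: t=4:+1/138240 t=5:−1/86400 t=6:+1/829440 = -13/4147200; 3j²(6 5 5; -4 1 3) = Δ·Π!·Σ² = 13/3740  (sign -1)
I_A²/I_B² = (77/4420)/(13/3740) = 847/169

847/169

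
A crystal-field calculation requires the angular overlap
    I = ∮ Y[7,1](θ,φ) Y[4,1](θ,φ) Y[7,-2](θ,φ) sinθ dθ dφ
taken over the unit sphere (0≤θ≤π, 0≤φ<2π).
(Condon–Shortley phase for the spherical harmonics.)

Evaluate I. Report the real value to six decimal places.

m-sum 0 ✓  L=18 even ✓  3≤7≤11 ✓
Π(2lᵢ+1) = 15×9×15 = 2025
triangle coeff Δ(7,4,7) = 1/58198140
Σ_t [0,4]: t=0:+1/17418240 t=1:−1/622080 t=2:+1/230400 t=3:−1/622080 t=4:+1/17418240 = 1/806400
(3j)²=2268/230945 [(7 4 7; 0 0 0)], sign=-1
Σ_t [1,4]: t=1:−1/2073600 t=2:+1/414720 t=3:−1/725760 t=4:+1/11612160 = 37/58060800
(3j)²=4107/646646 [(7 4 7; 1 1 -2)], sign=-1
⇒ 4πI² = 269460270/2133423721
I = (+1)√(269460270/2133423721/(4π)) = 0.10025450

0.100255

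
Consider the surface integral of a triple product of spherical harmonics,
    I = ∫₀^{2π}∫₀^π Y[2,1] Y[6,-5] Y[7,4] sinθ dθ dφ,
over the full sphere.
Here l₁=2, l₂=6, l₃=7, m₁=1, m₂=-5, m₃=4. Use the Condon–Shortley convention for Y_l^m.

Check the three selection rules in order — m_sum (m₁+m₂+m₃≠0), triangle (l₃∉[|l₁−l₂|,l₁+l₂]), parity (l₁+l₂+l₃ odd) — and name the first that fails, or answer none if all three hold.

parity

m₁+m₂+m₃ = 1 − 5 + 4 = 0  ✓
triangle: |2−6|=4 ≤ l₃=7 ≤ 2+6=8  ✓
parity: l₁+l₂+l₃ = 15 is odd  ✗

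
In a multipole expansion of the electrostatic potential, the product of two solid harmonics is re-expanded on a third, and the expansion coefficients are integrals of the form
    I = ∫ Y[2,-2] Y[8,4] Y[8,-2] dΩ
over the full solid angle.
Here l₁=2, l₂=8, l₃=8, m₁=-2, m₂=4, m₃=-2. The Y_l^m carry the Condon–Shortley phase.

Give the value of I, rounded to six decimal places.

m-sum 0 ✓  L=18 even ✓  6≤8≤10 ✓
Π(2lᵢ+1) = 5×17×17 = 1445
triangle coeff Δ(2,8,8) = 1/348840
Σ_t [0,2]: t=0:+1/116121600 t=1:−1/25401600 t=2:+1/116121600 = -1/45158400
(3j)²=24/1615 [(2 8 8; 0 0 0)], sign=-1
Σ_t [2,2]: t=2:+1/348364800 = 1/348364800
(3j)²=11/646 [(2 8 8; -2 4 -2)], sign=+1
⇒ 4πI² = 132/361
I = (-1)√(132/361/(4π)) = -0.17058013

-0.170580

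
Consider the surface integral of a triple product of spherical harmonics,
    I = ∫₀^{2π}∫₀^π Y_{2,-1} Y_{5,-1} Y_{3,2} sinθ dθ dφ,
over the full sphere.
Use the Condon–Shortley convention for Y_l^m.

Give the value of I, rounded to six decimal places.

-0.117387

Checks pass: Σm=0; 10 even; l₃=3∈[3,7].
(2·2+1)(2·5+1)(2·3+1) = 385
Δ: 4! 0! 6! / 11! → 1/2310
sum: t=2:+1/144 = 1/144
3j²(2 5 3; 0 0 0) = Δ·Π!·Σ² = 10/231  (sign -1)
sum: t=3:−1/720 = -1/720
3j²(2 5 3; -1 -1 2) = Δ·Π!·Σ² = 4/385  (sign +1)
combine: 4πI² = 385·10/231·4/385 = 40/231
take √, sign -1: I = -0.11738675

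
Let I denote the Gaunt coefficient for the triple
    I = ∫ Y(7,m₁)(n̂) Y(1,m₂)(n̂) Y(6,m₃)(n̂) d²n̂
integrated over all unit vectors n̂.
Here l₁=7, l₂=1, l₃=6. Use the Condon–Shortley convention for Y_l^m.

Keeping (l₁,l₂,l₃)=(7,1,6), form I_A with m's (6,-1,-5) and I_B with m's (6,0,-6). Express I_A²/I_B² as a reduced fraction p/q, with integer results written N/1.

6/1

Same 7,1,6: normalisation and zero-m 3j drop out of the ratio.
A: Δ: 2! 12! 0! / 15! → 1/1365; sum: t=0:+1/79833600 = 1/79833600; 3j²(7 1 6; 6 -1 -5) = Δ·Π!·Σ² = 2/35  (sign -1)
B: Δ: 2! 12! 0! / 15! → 1/1365; sum: t=1:−1/479001600 = -1/479001600; 3j²(7 1 6; 6 0 -6) = Δ·Π!·Σ² = 1/105  (sign -1)
I_A²/I_B² = (2/35)/(1/105) = 6/1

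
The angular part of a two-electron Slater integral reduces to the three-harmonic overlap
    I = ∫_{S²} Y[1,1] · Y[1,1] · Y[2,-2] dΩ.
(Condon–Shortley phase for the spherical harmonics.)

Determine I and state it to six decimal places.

m-sum 0 ✓  L=4 even ✓  0≤2≤2 ✓
Π(2lᵢ+1) = 3×3×5 = 45
triangle coeff Δ(1,1,2) = 1/30
Σ_t [0,0]: t=0:+1/1 = 1/1
(3j)²=2/15 [(1 1 2; 0 0 0)], sign=+1
Σ_t [0,0]: t=0:+1/4 = 1/4
(3j)²=1/5 [(1 1 2; 1 1 -2)], sign=+1
⇒ 4πI² = 6/5
I = (+1)√(6/5/(4π)) = 0.30901936

0.309019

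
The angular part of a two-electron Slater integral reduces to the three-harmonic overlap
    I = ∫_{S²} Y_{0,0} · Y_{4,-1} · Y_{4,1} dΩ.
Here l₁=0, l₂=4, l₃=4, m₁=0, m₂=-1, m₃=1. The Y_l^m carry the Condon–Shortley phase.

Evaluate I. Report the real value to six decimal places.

-0.282095

m-sum 0 ✓  L=8 even ✓  4≤4≤4 ✓
Π(2lᵢ+1) = 1×9×9 = 81
triangle coeff Δ(0,4,4) = 1/9
Σ_t [0,0]: t=0:+1/576 = 1/576
(3j)²=1/9 [(0 4 4; 0 0 0)], sign=+1
Σ_t [0,0]: t=0:+1/720 = 1/720
(3j)²=1/9 [(0 4 4; 0 -1 1)], sign=-1
⇒ 4πI² = 1/1
I = (-1)√(1/1/(4π)) = -0.28209479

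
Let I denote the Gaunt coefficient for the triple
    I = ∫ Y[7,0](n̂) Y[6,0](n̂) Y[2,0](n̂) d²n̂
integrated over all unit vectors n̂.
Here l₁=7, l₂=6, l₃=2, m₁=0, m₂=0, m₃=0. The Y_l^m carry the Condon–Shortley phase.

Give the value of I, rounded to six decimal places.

0.000000

L=15 odd ⇒ parity kills the (l;000) factor ⇒ I = 0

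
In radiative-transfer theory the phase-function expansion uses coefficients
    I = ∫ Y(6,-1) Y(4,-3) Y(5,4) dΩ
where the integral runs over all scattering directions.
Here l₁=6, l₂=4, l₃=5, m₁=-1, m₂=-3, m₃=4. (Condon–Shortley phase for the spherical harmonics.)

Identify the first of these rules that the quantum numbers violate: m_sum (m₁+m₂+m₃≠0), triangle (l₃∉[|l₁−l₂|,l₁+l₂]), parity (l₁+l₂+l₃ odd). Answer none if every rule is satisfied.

azimuthal sum: -1 − 3 + 4 = 0  ✓
2 ≤ 5 ≤ 10 (triangle on l)  ✓
L = 6 + 4 + 5 = 15 (odd)  ✗

parity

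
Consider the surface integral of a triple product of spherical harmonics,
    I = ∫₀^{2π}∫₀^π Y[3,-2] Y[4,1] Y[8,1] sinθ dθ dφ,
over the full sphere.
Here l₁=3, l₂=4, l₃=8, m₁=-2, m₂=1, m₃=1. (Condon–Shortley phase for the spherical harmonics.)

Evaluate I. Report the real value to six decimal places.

|3−4|≤8≤3+4 violated ⇒ I = 0

0.000000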